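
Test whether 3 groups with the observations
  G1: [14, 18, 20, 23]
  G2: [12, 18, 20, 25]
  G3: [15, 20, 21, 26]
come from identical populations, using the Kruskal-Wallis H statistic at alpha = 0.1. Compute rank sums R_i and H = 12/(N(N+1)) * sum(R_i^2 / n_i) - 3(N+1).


Step 1: Combine all N = 12 observations and assign midranks.
sorted (value, group, rank): (12,G2,1), (14,G1,2), (15,G3,3), (18,G1,4.5), (18,G2,4.5), (20,G1,7), (20,G2,7), (20,G3,7), (21,G3,9), (23,G1,10), (25,G2,11), (26,G3,12)
Step 2: Sum ranks within each group.
R_1 = 23.5 (n_1 = 4)
R_2 = 23.5 (n_2 = 4)
R_3 = 31 (n_3 = 4)
Step 3: H = 12/(N(N+1)) * sum(R_i^2/n_i) - 3(N+1)
     = 12/(12*13) * (23.5^2/4 + 23.5^2/4 + 31^2/4) - 3*13
     = 0.076923 * 516.375 - 39
     = 0.721154.
Step 4: Ties present; correction factor C = 1 - 30/(12^3 - 12) = 0.982517. Corrected H = 0.721154 / 0.982517 = 0.733986.
Step 5: Under H0, H ~ chi^2(2); p-value = 0.692815.
Step 6: alpha = 0.1. fail to reject H0.

H = 0.7340, df = 2, p = 0.692815, fail to reject H0.


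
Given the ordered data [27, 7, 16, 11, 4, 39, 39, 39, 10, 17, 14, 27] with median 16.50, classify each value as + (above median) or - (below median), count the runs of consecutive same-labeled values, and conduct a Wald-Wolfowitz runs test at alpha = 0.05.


Step 1: Compute median = 16.50; label A = above, B = below.
Labels in order: ABBBBAAABABA  (n_A = 6, n_B = 6)
Step 2: Count runs R = 7.
Step 3: Under H0 (random ordering), E[R] = 2*n_A*n_B/(n_A+n_B) + 1 = 2*6*6/12 + 1 = 7.0000.
        Var[R] = 2*n_A*n_B*(2*n_A*n_B - n_A - n_B) / ((n_A+n_B)^2 * (n_A+n_B-1)) = 4320/1584 = 2.7273.
        SD[R] = 1.6514.
Step 4: R = E[R], so z = 0 with no continuity correction.
Step 5: Two-sided p-value via normal approximation = 2*(1 - Phi(|z|)) = 1.000000.
Step 6: alpha = 0.05. fail to reject H0.

R = 7, z = 0.0000, p = 1.000000, fail to reject H0.


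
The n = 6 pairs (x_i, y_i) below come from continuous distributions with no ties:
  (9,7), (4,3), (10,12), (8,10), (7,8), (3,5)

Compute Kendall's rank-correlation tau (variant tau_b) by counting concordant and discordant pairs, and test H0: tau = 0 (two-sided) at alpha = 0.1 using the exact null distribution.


Step 1: Enumerate the 15 unordered pairs (i,j) with i<j and classify each by sign(x_j-x_i) * sign(y_j-y_i).
  (1,2):dx=-5,dy=-4->C; (1,3):dx=+1,dy=+5->C; (1,4):dx=-1,dy=+3->D; (1,5):dx=-2,dy=+1->D
  (1,6):dx=-6,dy=-2->C; (2,3):dx=+6,dy=+9->C; (2,4):dx=+4,dy=+7->C; (2,5):dx=+3,dy=+5->C
  (2,6):dx=-1,dy=+2->D; (3,4):dx=-2,dy=-2->C; (3,5):dx=-3,dy=-4->C; (3,6):dx=-7,dy=-7->C
  (4,5):dx=-1,dy=-2->C; (4,6):dx=-5,dy=-5->C; (5,6):dx=-4,dy=-3->C
Step 2: C = 12, D = 3, total pairs = 15.
Step 3: tau = (C - D)/(n(n-1)/2) = (12 - 3)/15 = 0.600000.
Step 4: Exact two-sided p-value (enumerate n! = 720 permutations of y under H0): p = 0.136111.
Step 5: alpha = 0.1. fail to reject H0.

tau_b = 0.6000 (C=12, D=3), p = 0.136111, fail to reject H0.


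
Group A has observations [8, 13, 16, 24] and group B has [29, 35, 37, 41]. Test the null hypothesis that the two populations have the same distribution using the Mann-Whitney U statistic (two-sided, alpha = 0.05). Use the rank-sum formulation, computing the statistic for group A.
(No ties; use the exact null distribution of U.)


Step 1: Combine and sort all 8 observations; assign midranks.
sorted (value, group): (8,X), (13,X), (16,X), (24,X), (29,Y), (35,Y), (37,Y), (41,Y)
ranks: 8->1, 13->2, 16->3, 24->4, 29->5, 35->6, 37->7, 41->8
Step 2: Rank sum for X: R1 = 1 + 2 + 3 + 4 = 10.
Step 3: U_X = R1 - n1(n1+1)/2 = 10 - 4*5/2 = 10 - 10 = 0.
       U_Y = n1*n2 - U_X = 16 - 0 = 16.
Step 4: No ties, so the exact null distribution of U (based on enumerating the C(8,4) = 70 equally likely rank assignments) gives the two-sided p-value.
Step 5: p-value = 0.028571; compare to alpha = 0.05. reject H0.

U_X = 0, p = 0.028571, reject H0 at alpha = 0.05.


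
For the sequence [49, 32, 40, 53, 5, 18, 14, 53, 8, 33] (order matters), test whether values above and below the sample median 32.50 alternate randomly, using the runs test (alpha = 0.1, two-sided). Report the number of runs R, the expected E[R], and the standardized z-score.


Step 1: Compute median = 32.50; label A = above, B = below.
Labels in order: ABAABBBABA  (n_A = 5, n_B = 5)
Step 2: Count runs R = 7.
Step 3: Under H0 (random ordering), E[R] = 2*n_A*n_B/(n_A+n_B) + 1 = 2*5*5/10 + 1 = 6.0000.
        Var[R] = 2*n_A*n_B*(2*n_A*n_B - n_A - n_B) / ((n_A+n_B)^2 * (n_A+n_B-1)) = 2000/900 = 2.2222.
        SD[R] = 1.4907.
Step 4: Continuity-corrected z = (R - 0.5 - E[R]) / SD[R] = (7 - 0.5 - 6.0000) / 1.4907 = 0.3354.
Step 5: Two-sided p-value via normal approximation = 2*(1 - Phi(|z|)) = 0.737316.
Step 6: alpha = 0.1. fail to reject H0.

R = 7, z = 0.3354, p = 0.737316, fail to reject H0.


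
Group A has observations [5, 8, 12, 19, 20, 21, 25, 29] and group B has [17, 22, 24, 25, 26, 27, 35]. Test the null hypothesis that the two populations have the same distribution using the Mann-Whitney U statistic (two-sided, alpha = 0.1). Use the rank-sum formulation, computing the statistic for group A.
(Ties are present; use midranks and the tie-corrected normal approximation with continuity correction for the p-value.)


Step 1: Combine and sort all 15 observations; assign midranks.
sorted (value, group): (5,X), (8,X), (12,X), (17,Y), (19,X), (20,X), (21,X), (22,Y), (24,Y), (25,X), (25,Y), (26,Y), (27,Y), (29,X), (35,Y)
ranks: 5->1, 8->2, 12->3, 17->4, 19->5, 20->6, 21->7, 22->8, 24->9, 25->10.5, 25->10.5, 26->12, 27->13, 29->14, 35->15
Step 2: Rank sum for X: R1 = 1 + 2 + 3 + 5 + 6 + 7 + 10.5 + 14 = 48.5.
Step 3: U_X = R1 - n1(n1+1)/2 = 48.5 - 8*9/2 = 48.5 - 36 = 12.5.
       U_Y = n1*n2 - U_X = 56 - 12.5 = 43.5.
Step 4: Ties are present, so use the tie-corrected normal approximation (with continuity correction) for the p-value.
Step 5: p-value = 0.082305; compare to alpha = 0.1. reject H0.

U_X = 12.5, p = 0.082305, reject H0 at alpha = 0.1.


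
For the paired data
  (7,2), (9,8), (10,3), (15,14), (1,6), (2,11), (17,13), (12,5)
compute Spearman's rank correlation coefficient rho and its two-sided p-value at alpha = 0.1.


Step 1: Rank x and y separately (midranks; no ties here).
rank(x): 7->3, 9->4, 10->5, 15->7, 1->1, 2->2, 17->8, 12->6
rank(y): 2->1, 8->5, 3->2, 14->8, 6->4, 11->6, 13->7, 5->3
Step 2: d_i = R_x(i) - R_y(i); compute d_i^2.
  (3-1)^2=4, (4-5)^2=1, (5-2)^2=9, (7-8)^2=1, (1-4)^2=9, (2-6)^2=16, (8-7)^2=1, (6-3)^2=9
sum(d^2) = 50.
Step 3: rho = 1 - 6*50 / (8*(8^2 - 1)) = 1 - 300/504 = 0.404762.
Step 4: Under H0, t = rho * sqrt((n-2)/(1-rho^2)) = 1.0842 ~ t(6).
Step 5: Two-sided p-value from the t-distribution with 6 df = 0.319889.
Step 6: alpha = 0.1. fail to reject H0.

rho = 0.4048, p = 0.319889, fail to reject H0 at alpha = 0.1.


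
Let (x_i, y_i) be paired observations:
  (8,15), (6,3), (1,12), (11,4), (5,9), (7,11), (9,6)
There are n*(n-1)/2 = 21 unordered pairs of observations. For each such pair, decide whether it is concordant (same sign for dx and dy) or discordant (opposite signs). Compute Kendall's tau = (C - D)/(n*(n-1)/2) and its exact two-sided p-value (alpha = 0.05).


Step 1: Enumerate the 21 unordered pairs (i,j) with i<j and classify each by sign(x_j-x_i) * sign(y_j-y_i).
  (1,2):dx=-2,dy=-12->C; (1,3):dx=-7,dy=-3->C; (1,4):dx=+3,dy=-11->D; (1,5):dx=-3,dy=-6->C
  (1,6):dx=-1,dy=-4->C; (1,7):dx=+1,dy=-9->D; (2,3):dx=-5,dy=+9->D; (2,4):dx=+5,dy=+1->C
  (2,5):dx=-1,dy=+6->D; (2,6):dx=+1,dy=+8->C; (2,7):dx=+3,dy=+3->C; (3,4):dx=+10,dy=-8->D
  (3,5):dx=+4,dy=-3->D; (3,6):dx=+6,dy=-1->D; (3,7):dx=+8,dy=-6->D; (4,5):dx=-6,dy=+5->D
  (4,6):dx=-4,dy=+7->D; (4,7):dx=-2,dy=+2->D; (5,6):dx=+2,dy=+2->C; (5,7):dx=+4,dy=-3->D
  (6,7):dx=+2,dy=-5->D
Step 2: C = 8, D = 13, total pairs = 21.
Step 3: tau = (C - D)/(n(n-1)/2) = (8 - 13)/21 = -0.238095.
Step 4: Exact two-sided p-value (enumerate n! = 5040 permutations of y under H0): p = 0.561905.
Step 5: alpha = 0.05. fail to reject H0.

tau_b = -0.2381 (C=8, D=13), p = 0.561905, fail to reject H0.


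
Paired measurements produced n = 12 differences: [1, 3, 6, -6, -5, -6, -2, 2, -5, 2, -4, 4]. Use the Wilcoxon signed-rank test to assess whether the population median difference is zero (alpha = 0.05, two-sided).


Step 1: Drop any zero differences (none here) and take |d_i|.
|d| = [1, 3, 6, 6, 5, 6, 2, 2, 5, 2, 4, 4]
Step 2: Midrank |d_i| (ties get averaged ranks).
ranks: |1|->1, |3|->5, |6|->11, |6|->11, |5|->8.5, |6|->11, |2|->3, |2|->3, |5|->8.5, |2|->3, |4|->6.5, |4|->6.5
Step 3: Attach original signs; sum ranks with positive sign and with negative sign.
W+ = 1 + 5 + 11 + 3 + 3 + 6.5 = 29.5
W- = 11 + 8.5 + 11 + 3 + 8.5 + 6.5 = 48.5
(Check: W+ + W- = 78 should equal n(n+1)/2 = 78.)
Step 4: Test statistic W = min(W+, W-) = 29.5.
Step 5: Ties in |d|, so use the tie-corrected normal approximation.
        E[W] = n(n+1)/4 = 12*13/4 = 39.
        Tie groups: |d|=2 (t=3), |d|=4 (t=2), |d|=5 (t=2), |d|=6 (t=3); sum(t^3 - t) = 60.
        Var[W] = n(n+1)(2n+1)/24 - sum(t^3-t)/48 = 3900/24 - 60/48 = 161.25.
        z = (W - E[W]) / sqrt(Var[W]) = (29.5 - 39) / 12.6984 = -0.7481.
        Two-sided p = 2*Phi(z) = 0.454385.
Step 6: alpha = 0.05. fail to reject H0.

W+ = 29.5, W- = 48.5, W = min = 29.5, p = 0.454385, fail to reject H0.


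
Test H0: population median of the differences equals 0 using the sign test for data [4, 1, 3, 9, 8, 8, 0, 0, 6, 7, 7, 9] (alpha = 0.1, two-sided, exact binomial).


Step 1: Discard zero differences. Original n = 12; n_eff = number of nonzero differences = 10.
Nonzero differences (with sign): +4, +1, +3, +9, +8, +8, +6, +7, +7, +9
Step 2: Count signs: positive = 10, negative = 0.
Step 3: Under H0: P(positive) = 0.5, so the number of positives S ~ Bin(10, 0.5).
Step 4: Two-sided exact p-value = sum of Bin(10,0.5) probabilities at or below the observed probability = 0.001953.
Step 5: alpha = 0.1. reject H0.

n_eff = 10, pos = 10, neg = 0, p = 0.001953, reject H0.


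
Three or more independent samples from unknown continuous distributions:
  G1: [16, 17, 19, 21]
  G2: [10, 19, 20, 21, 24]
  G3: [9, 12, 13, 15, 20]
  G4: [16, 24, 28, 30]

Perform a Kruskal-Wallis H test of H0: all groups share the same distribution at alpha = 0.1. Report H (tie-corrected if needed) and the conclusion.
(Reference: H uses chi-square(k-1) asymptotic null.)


Step 1: Combine all N = 18 observations and assign midranks.
sorted (value, group, rank): (9,G3,1), (10,G2,2), (12,G3,3), (13,G3,4), (15,G3,5), (16,G1,6.5), (16,G4,6.5), (17,G1,8), (19,G1,9.5), (19,G2,9.5), (20,G2,11.5), (20,G3,11.5), (21,G1,13.5), (21,G2,13.5), (24,G2,15.5), (24,G4,15.5), (28,G4,17), (30,G4,18)
Step 2: Sum ranks within each group.
R_1 = 37.5 (n_1 = 4)
R_2 = 52 (n_2 = 5)
R_3 = 24.5 (n_3 = 5)
R_4 = 57 (n_4 = 4)
Step 3: H = 12/(N(N+1)) * sum(R_i^2/n_i) - 3(N+1)
     = 12/(18*19) * (37.5^2/4 + 52^2/5 + 24.5^2/5 + 57^2/4) - 3*19
     = 0.035088 * 1824.66 - 57
     = 7.023246.
Step 4: Ties present; correction factor C = 1 - 30/(18^3 - 18) = 0.994840. Corrected H = 7.023246 / 0.994840 = 7.059673.
Step 5: Under H0, H ~ chi^2(3); p-value = 0.070020.
Step 6: alpha = 0.1. reject H0.

H = 7.0597, df = 3, p = 0.070020, reject H0.


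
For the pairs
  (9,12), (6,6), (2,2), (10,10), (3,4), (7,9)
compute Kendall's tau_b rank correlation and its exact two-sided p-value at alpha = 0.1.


Step 1: Enumerate the 15 unordered pairs (i,j) with i<j and classify each by sign(x_j-x_i) * sign(y_j-y_i).
  (1,2):dx=-3,dy=-6->C; (1,3):dx=-7,dy=-10->C; (1,4):dx=+1,dy=-2->D; (1,5):dx=-6,dy=-8->C
  (1,6):dx=-2,dy=-3->C; (2,3):dx=-4,dy=-4->C; (2,4):dx=+4,dy=+4->C; (2,5):dx=-3,dy=-2->C
  (2,6):dx=+1,dy=+3->C; (3,4):dx=+8,dy=+8->C; (3,5):dx=+1,dy=+2->C; (3,6):dx=+5,dy=+7->C
  (4,5):dx=-7,dy=-6->C; (4,6):dx=-3,dy=-1->C; (5,6):dx=+4,dy=+5->C
Step 2: C = 14, D = 1, total pairs = 15.
Step 3: tau = (C - D)/(n(n-1)/2) = (14 - 1)/15 = 0.866667.
Step 4: Exact two-sided p-value (enumerate n! = 720 permutations of y under H0): p = 0.016667.
Step 5: alpha = 0.1. reject H0.

tau_b = 0.8667 (C=14, D=1), p = 0.016667, reject H0.


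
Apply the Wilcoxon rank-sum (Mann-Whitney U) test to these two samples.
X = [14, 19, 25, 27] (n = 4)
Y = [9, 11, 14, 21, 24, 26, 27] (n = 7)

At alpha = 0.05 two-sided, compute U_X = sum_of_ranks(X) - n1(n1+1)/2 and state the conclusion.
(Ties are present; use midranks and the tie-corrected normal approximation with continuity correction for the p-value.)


Step 1: Combine and sort all 11 observations; assign midranks.
sorted (value, group): (9,Y), (11,Y), (14,X), (14,Y), (19,X), (21,Y), (24,Y), (25,X), (26,Y), (27,X), (27,Y)
ranks: 9->1, 11->2, 14->3.5, 14->3.5, 19->5, 21->6, 24->7, 25->8, 26->9, 27->10.5, 27->10.5
Step 2: Rank sum for X: R1 = 3.5 + 5 + 8 + 10.5 = 27.
Step 3: U_X = R1 - n1(n1+1)/2 = 27 - 4*5/2 = 27 - 10 = 17.
       U_Y = n1*n2 - U_X = 28 - 17 = 11.
Step 4: Ties are present, so use the tie-corrected normal approximation (with continuity correction) for the p-value.
Step 5: p-value = 0.635059; compare to alpha = 0.05. fail to reject H0.

U_X = 17, p = 0.635059, fail to reject H0 at alpha = 0.05.


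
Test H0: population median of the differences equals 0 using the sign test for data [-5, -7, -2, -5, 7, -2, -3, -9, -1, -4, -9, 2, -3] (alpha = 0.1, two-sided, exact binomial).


Step 1: Discard zero differences. Original n = 13; n_eff = number of nonzero differences = 13.
Nonzero differences (with sign): -5, -7, -2, -5, +7, -2, -3, -9, -1, -4, -9, +2, -3
Step 2: Count signs: positive = 2, negative = 11.
Step 3: Under H0: P(positive) = 0.5, so the number of positives S ~ Bin(13, 0.5).
Step 4: Two-sided exact p-value = sum of Bin(13,0.5) probabilities at or below the observed probability = 0.022461.
Step 5: alpha = 0.1. reject H0.

n_eff = 13, pos = 2, neg = 11, p = 0.022461, reject H0.


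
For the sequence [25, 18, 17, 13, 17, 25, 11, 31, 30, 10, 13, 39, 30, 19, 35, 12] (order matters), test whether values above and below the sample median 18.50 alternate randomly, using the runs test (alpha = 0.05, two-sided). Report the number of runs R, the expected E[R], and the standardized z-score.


Step 1: Compute median = 18.50; label A = above, B = below.
Labels in order: ABBBBABAABBAAAAB  (n_A = 8, n_B = 8)
Step 2: Count runs R = 8.
Step 3: Under H0 (random ordering), E[R] = 2*n_A*n_B/(n_A+n_B) + 1 = 2*8*8/16 + 1 = 9.0000.
        Var[R] = 2*n_A*n_B*(2*n_A*n_B - n_A - n_B) / ((n_A+n_B)^2 * (n_A+n_B-1)) = 14336/3840 = 3.7333.
        SD[R] = 1.9322.
Step 4: Continuity-corrected z = (R + 0.5 - E[R]) / SD[R] = (8 + 0.5 - 9.0000) / 1.9322 = -0.2588.
Step 5: Two-sided p-value via normal approximation = 2*(1 - Phi(|z|)) = 0.795809.
Step 6: alpha = 0.05. fail to reject H0.

R = 8, z = -0.2588, p = 0.795809, fail to reject H0.


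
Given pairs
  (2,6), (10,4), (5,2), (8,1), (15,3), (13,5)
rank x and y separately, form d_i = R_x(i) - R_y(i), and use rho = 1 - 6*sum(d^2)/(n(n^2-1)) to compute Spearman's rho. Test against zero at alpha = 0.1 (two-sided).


Step 1: Rank x and y separately (midranks; no ties here).
rank(x): 2->1, 10->4, 5->2, 8->3, 15->6, 13->5
rank(y): 6->6, 4->4, 2->2, 1->1, 3->3, 5->5
Step 2: d_i = R_x(i) - R_y(i); compute d_i^2.
  (1-6)^2=25, (4-4)^2=0, (2-2)^2=0, (3-1)^2=4, (6-3)^2=9, (5-5)^2=0
sum(d^2) = 38.
Step 3: rho = 1 - 6*38 / (6*(6^2 - 1)) = 1 - 228/210 = -0.085714.
Step 4: Under H0, t = rho * sqrt((n-2)/(1-rho^2)) = -0.1721 ~ t(4).
Step 5: Two-sided p-value from the t-distribution with 4 df = 0.871743.
Step 6: alpha = 0.1. fail to reject H0.

rho = -0.0857, p = 0.871743, fail to reject H0 at alpha = 0.1.


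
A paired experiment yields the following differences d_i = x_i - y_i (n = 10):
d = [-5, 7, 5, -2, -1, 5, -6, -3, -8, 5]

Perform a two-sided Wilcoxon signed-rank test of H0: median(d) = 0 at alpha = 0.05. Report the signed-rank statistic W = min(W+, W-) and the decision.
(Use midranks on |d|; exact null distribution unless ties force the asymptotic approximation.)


Step 1: Drop any zero differences (none here) and take |d_i|.
|d| = [5, 7, 5, 2, 1, 5, 6, 3, 8, 5]
Step 2: Midrank |d_i| (ties get averaged ranks).
ranks: |5|->5.5, |7|->9, |5|->5.5, |2|->2, |1|->1, |5|->5.5, |6|->8, |3|->3, |8|->10, |5|->5.5
Step 3: Attach original signs; sum ranks with positive sign and with negative sign.
W+ = 9 + 5.5 + 5.5 + 5.5 = 25.5
W- = 5.5 + 2 + 1 + 8 + 3 + 10 = 29.5
(Check: W+ + W- = 55 should equal n(n+1)/2 = 55.)
Step 4: Test statistic W = min(W+, W-) = 25.5.
Step 5: Ties in |d|, so use the tie-corrected normal approximation.
        E[W] = n(n+1)/4 = 10*11/4 = 27.5.
        Tie groups: |d|=5 (t=4); sum(t^3 - t) = 60.
        Var[W] = n(n+1)(2n+1)/24 - sum(t^3-t)/48 = 2310/24 - 60/48 = 95.
        z = (W - E[W]) / sqrt(Var[W]) = (25.5 - 27.5) / 9.7468 = -0.2052.
        Two-sided p = 2*Phi(z) = 0.837419.
Step 6: alpha = 0.05. fail to reject H0.

W+ = 25.5, W- = 29.5, W = min = 25.5, p = 0.837419, fail to reject H0.


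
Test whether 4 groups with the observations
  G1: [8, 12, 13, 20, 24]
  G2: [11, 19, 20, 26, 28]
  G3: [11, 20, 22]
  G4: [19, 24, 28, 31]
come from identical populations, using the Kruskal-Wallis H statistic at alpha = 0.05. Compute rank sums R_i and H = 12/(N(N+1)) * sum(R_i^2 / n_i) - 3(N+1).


Step 1: Combine all N = 17 observations and assign midranks.
sorted (value, group, rank): (8,G1,1), (11,G2,2.5), (11,G3,2.5), (12,G1,4), (13,G1,5), (19,G2,6.5), (19,G4,6.5), (20,G1,9), (20,G2,9), (20,G3,9), (22,G3,11), (24,G1,12.5), (24,G4,12.5), (26,G2,14), (28,G2,15.5), (28,G4,15.5), (31,G4,17)
Step 2: Sum ranks within each group.
R_1 = 31.5 (n_1 = 5)
R_2 = 47.5 (n_2 = 5)
R_3 = 22.5 (n_3 = 3)
R_4 = 51.5 (n_4 = 4)
Step 3: H = 12/(N(N+1)) * sum(R_i^2/n_i) - 3(N+1)
     = 12/(17*18) * (31.5^2/5 + 47.5^2/5 + 22.5^2/3 + 51.5^2/4) - 3*18
     = 0.039216 * 1481.51 - 54
     = 4.098529.
Step 4: Ties present; correction factor C = 1 - 48/(17^3 - 17) = 0.990196. Corrected H = 4.098529 / 0.990196 = 4.139109.
Step 5: Under H0, H ~ chi^2(3); p-value = 0.246829.
Step 6: alpha = 0.05. fail to reject H0.

H = 4.1391, df = 3, p = 0.246829, fail to reject H0.


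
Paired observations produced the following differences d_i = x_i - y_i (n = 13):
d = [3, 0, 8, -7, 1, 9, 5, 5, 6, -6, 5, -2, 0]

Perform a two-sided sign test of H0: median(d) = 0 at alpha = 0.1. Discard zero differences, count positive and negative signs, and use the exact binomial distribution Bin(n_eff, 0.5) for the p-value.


Step 1: Discard zero differences. Original n = 13; n_eff = number of nonzero differences = 11.
Nonzero differences (with sign): +3, +8, -7, +1, +9, +5, +5, +6, -6, +5, -2
Step 2: Count signs: positive = 8, negative = 3.
Step 3: Under H0: P(positive) = 0.5, so the number of positives S ~ Bin(11, 0.5).
Step 4: Two-sided exact p-value = sum of Bin(11,0.5) probabilities at or below the observed probability = 0.226562.
Step 5: alpha = 0.1. fail to reject H0.

n_eff = 11, pos = 8, neg = 3, p = 0.226562, fail to reject H0.


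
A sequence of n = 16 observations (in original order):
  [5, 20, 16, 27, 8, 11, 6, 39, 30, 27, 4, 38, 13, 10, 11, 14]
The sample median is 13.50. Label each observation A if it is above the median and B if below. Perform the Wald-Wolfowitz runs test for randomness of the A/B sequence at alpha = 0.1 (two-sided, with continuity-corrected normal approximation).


Step 1: Compute median = 13.50; label A = above, B = below.
Labels in order: BAAABBBAAABABBBA  (n_A = 8, n_B = 8)
Step 2: Count runs R = 8.
Step 3: Under H0 (random ordering), E[R] = 2*n_A*n_B/(n_A+n_B) + 1 = 2*8*8/16 + 1 = 9.0000.
        Var[R] = 2*n_A*n_B*(2*n_A*n_B - n_A - n_B) / ((n_A+n_B)^2 * (n_A+n_B-1)) = 14336/3840 = 3.7333.
        SD[R] = 1.9322.
Step 4: Continuity-corrected z = (R + 0.5 - E[R]) / SD[R] = (8 + 0.5 - 9.0000) / 1.9322 = -0.2588.
Step 5: Two-sided p-value via normal approximation = 2*(1 - Phi(|z|)) = 0.795809.
Step 6: alpha = 0.1. fail to reject H0.

R = 8, z = -0.2588, p = 0.795809, fail to reject H0.


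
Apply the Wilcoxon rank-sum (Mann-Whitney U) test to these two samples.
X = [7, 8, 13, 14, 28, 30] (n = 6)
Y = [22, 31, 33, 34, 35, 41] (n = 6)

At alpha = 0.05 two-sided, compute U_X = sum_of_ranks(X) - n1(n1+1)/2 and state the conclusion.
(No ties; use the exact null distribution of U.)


Step 1: Combine and sort all 12 observations; assign midranks.
sorted (value, group): (7,X), (8,X), (13,X), (14,X), (22,Y), (28,X), (30,X), (31,Y), (33,Y), (34,Y), (35,Y), (41,Y)
ranks: 7->1, 8->2, 13->3, 14->4, 22->5, 28->6, 30->7, 31->8, 33->9, 34->10, 35->11, 41->12
Step 2: Rank sum for X: R1 = 1 + 2 + 3 + 4 + 6 + 7 = 23.
Step 3: U_X = R1 - n1(n1+1)/2 = 23 - 6*7/2 = 23 - 21 = 2.
       U_Y = n1*n2 - U_X = 36 - 2 = 34.
Step 4: No ties, so the exact null distribution of U (based on enumerating the C(12,6) = 924 equally likely rank assignments) gives the two-sided p-value.
Step 5: p-value = 0.008658; compare to alpha = 0.05. reject H0.

U_X = 2, p = 0.008658, reject H0 at alpha = 0.05.


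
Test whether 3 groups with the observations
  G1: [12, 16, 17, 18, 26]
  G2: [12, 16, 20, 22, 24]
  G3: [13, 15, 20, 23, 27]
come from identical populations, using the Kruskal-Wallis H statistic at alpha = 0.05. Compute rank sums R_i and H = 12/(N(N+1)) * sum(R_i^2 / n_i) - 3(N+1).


Step 1: Combine all N = 15 observations and assign midranks.
sorted (value, group, rank): (12,G1,1.5), (12,G2,1.5), (13,G3,3), (15,G3,4), (16,G1,5.5), (16,G2,5.5), (17,G1,7), (18,G1,8), (20,G2,9.5), (20,G3,9.5), (22,G2,11), (23,G3,12), (24,G2,13), (26,G1,14), (27,G3,15)
Step 2: Sum ranks within each group.
R_1 = 36 (n_1 = 5)
R_2 = 40.5 (n_2 = 5)
R_3 = 43.5 (n_3 = 5)
Step 3: H = 12/(N(N+1)) * sum(R_i^2/n_i) - 3(N+1)
     = 12/(15*16) * (36^2/5 + 40.5^2/5 + 43.5^2/5) - 3*16
     = 0.050000 * 965.7 - 48
     = 0.285000.
Step 4: Ties present; correction factor C = 1 - 18/(15^3 - 15) = 0.994643. Corrected H = 0.285000 / 0.994643 = 0.286535.
Step 5: Under H0, H ~ chi^2(2); p-value = 0.866522.
Step 6: alpha = 0.05. fail to reject H0.

H = 0.2865, df = 2, p = 0.866522, fail to reject H0.


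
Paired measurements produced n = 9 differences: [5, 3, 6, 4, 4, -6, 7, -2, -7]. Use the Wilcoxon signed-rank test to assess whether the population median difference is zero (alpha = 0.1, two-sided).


Step 1: Drop any zero differences (none here) and take |d_i|.
|d| = [5, 3, 6, 4, 4, 6, 7, 2, 7]
Step 2: Midrank |d_i| (ties get averaged ranks).
ranks: |5|->5, |3|->2, |6|->6.5, |4|->3.5, |4|->3.5, |6|->6.5, |7|->8.5, |2|->1, |7|->8.5
Step 3: Attach original signs; sum ranks with positive sign and with negative sign.
W+ = 5 + 2 + 6.5 + 3.5 + 3.5 + 8.5 = 29
W- = 6.5 + 1 + 8.5 = 16
(Check: W+ + W- = 45 should equal n(n+1)/2 = 45.)
Step 4: Test statistic W = min(W+, W-) = 16.
Step 5: Ties in |d|, so use the tie-corrected normal approximation.
        E[W] = n(n+1)/4 = 9*10/4 = 22.5.
        Tie groups: |d|=4 (t=2), |d|=6 (t=2), |d|=7 (t=2); sum(t^3 - t) = 18.
        Var[W] = n(n+1)(2n+1)/24 - sum(t^3-t)/48 = 1710/24 - 18/48 = 70.875.
        z = (W - E[W]) / sqrt(Var[W]) = (16 - 22.5) / 8.4187 = -0.7721.
        Two-sided p = 2*Phi(z) = 0.440062.
Step 6: alpha = 0.1. fail to reject H0.

W+ = 29, W- = 16, W = min = 16, p = 0.440062, fail to reject H0.


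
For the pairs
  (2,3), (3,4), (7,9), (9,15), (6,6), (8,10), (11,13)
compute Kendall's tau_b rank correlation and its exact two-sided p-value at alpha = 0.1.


Step 1: Enumerate the 21 unordered pairs (i,j) with i<j and classify each by sign(x_j-x_i) * sign(y_j-y_i).
  (1,2):dx=+1,dy=+1->C; (1,3):dx=+5,dy=+6->C; (1,4):dx=+7,dy=+12->C; (1,5):dx=+4,dy=+3->C
  (1,6):dx=+6,dy=+7->C; (1,7):dx=+9,dy=+10->C; (2,3):dx=+4,dy=+5->C; (2,4):dx=+6,dy=+11->C
  (2,5):dx=+3,dy=+2->C; (2,6):dx=+5,dy=+6->C; (2,7):dx=+8,dy=+9->C; (3,4):dx=+2,dy=+6->C
  (3,5):dx=-1,dy=-3->C; (3,6):dx=+1,dy=+1->C; (3,7):dx=+4,dy=+4->C; (4,5):dx=-3,dy=-9->C
  (4,6):dx=-1,dy=-5->C; (4,7):dx=+2,dy=-2->D; (5,6):dx=+2,dy=+4->C; (5,7):dx=+5,dy=+7->C
  (6,7):dx=+3,dy=+3->C
Step 2: C = 20, D = 1, total pairs = 21.
Step 3: tau = (C - D)/(n(n-1)/2) = (20 - 1)/21 = 0.904762.
Step 4: Exact two-sided p-value (enumerate n! = 5040 permutations of y under H0): p = 0.002778.
Step 5: alpha = 0.1. reject H0.

tau_b = 0.9048 (C=20, D=1), p = 0.002778, reject H0.


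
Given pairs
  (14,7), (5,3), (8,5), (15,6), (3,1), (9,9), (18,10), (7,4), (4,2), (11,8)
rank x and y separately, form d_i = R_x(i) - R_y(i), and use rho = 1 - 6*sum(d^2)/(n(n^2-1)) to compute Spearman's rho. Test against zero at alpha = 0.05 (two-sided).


Step 1: Rank x and y separately (midranks; no ties here).
rank(x): 14->8, 5->3, 8->5, 15->9, 3->1, 9->6, 18->10, 7->4, 4->2, 11->7
rank(y): 7->7, 3->3, 5->5, 6->6, 1->1, 9->9, 10->10, 4->4, 2->2, 8->8
Step 2: d_i = R_x(i) - R_y(i); compute d_i^2.
  (8-7)^2=1, (3-3)^2=0, (5-5)^2=0, (9-6)^2=9, (1-1)^2=0, (6-9)^2=9, (10-10)^2=0, (4-4)^2=0, (2-2)^2=0, (7-8)^2=1
sum(d^2) = 20.
Step 3: rho = 1 - 6*20 / (10*(10^2 - 1)) = 1 - 120/990 = 0.878788.
Step 4: Under H0, t = rho * sqrt((n-2)/(1-rho^2)) = 5.2086 ~ t(8).
Step 5: Two-sided p-value from the t-distribution with 8 df = 0.000814.
Step 6: alpha = 0.05. reject H0.

rho = 0.8788, p = 0.000814, reject H0 at alpha = 0.05.


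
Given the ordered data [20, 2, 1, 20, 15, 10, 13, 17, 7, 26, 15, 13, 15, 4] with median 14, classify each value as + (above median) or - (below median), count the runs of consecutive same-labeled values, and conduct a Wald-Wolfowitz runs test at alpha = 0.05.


Step 1: Compute median = 14; label A = above, B = below.
Labels in order: ABBAABBABAABAB  (n_A = 7, n_B = 7)
Step 2: Count runs R = 10.
Step 3: Under H0 (random ordering), E[R] = 2*n_A*n_B/(n_A+n_B) + 1 = 2*7*7/14 + 1 = 8.0000.
        Var[R] = 2*n_A*n_B*(2*n_A*n_B - n_A - n_B) / ((n_A+n_B)^2 * (n_A+n_B-1)) = 8232/2548 = 3.2308.
        SD[R] = 1.7974.
Step 4: Continuity-corrected z = (R - 0.5 - E[R]) / SD[R] = (10 - 0.5 - 8.0000) / 1.7974 = 0.8345.
Step 5: Two-sided p-value via normal approximation = 2*(1 - Phi(|z|)) = 0.403986.
Step 6: alpha = 0.05. fail to reject H0.

R = 10, z = 0.8345, p = 0.403986, fail to reject H0.


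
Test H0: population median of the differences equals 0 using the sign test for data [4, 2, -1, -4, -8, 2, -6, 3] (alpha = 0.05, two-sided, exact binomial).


Step 1: Discard zero differences. Original n = 8; n_eff = number of nonzero differences = 8.
Nonzero differences (with sign): +4, +2, -1, -4, -8, +2, -6, +3
Step 2: Count signs: positive = 4, negative = 4.
Step 3: Under H0: P(positive) = 0.5, so the number of positives S ~ Bin(8, 0.5).
Step 4: Two-sided exact p-value = sum of Bin(8,0.5) probabilities at or below the observed probability = 1.000000.
Step 5: alpha = 0.05. fail to reject H0.

n_eff = 8, pos = 4, neg = 4, p = 1.000000, fail to reject H0.


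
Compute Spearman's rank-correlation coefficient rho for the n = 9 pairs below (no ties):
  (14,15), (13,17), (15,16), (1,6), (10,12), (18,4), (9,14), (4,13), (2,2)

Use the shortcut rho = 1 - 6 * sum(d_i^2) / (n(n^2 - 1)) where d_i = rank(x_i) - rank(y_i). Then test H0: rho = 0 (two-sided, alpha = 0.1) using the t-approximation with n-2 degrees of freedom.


Step 1: Rank x and y separately (midranks; no ties here).
rank(x): 14->7, 13->6, 15->8, 1->1, 10->5, 18->9, 9->4, 4->3, 2->2
rank(y): 15->7, 17->9, 16->8, 6->3, 12->4, 4->2, 14->6, 13->5, 2->1
Step 2: d_i = R_x(i) - R_y(i); compute d_i^2.
  (7-7)^2=0, (6-9)^2=9, (8-8)^2=0, (1-3)^2=4, (5-4)^2=1, (9-2)^2=49, (4-6)^2=4, (3-5)^2=4, (2-1)^2=1
sum(d^2) = 72.
Step 3: rho = 1 - 6*72 / (9*(9^2 - 1)) = 1 - 432/720 = 0.400000.
Step 4: Under H0, t = rho * sqrt((n-2)/(1-rho^2)) = 1.1547 ~ t(7).
Step 5: Two-sided p-value from the t-distribution with 7 df = 0.286105.
Step 6: alpha = 0.1. fail to reject H0.

rho = 0.4000, p = 0.286105, fail to reject H0 at alpha = 0.1.


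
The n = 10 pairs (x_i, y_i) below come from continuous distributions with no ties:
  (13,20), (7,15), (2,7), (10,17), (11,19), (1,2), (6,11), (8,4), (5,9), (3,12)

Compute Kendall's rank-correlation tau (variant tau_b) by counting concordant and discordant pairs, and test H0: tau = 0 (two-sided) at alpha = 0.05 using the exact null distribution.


Step 1: Enumerate the 45 unordered pairs (i,j) with i<j and classify each by sign(x_j-x_i) * sign(y_j-y_i).
  (1,2):dx=-6,dy=-5->C; (1,3):dx=-11,dy=-13->C; (1,4):dx=-3,dy=-3->C; (1,5):dx=-2,dy=-1->C
  (1,6):dx=-12,dy=-18->C; (1,7):dx=-7,dy=-9->C; (1,8):dx=-5,dy=-16->C; (1,9):dx=-8,dy=-11->C
  (1,10):dx=-10,dy=-8->C; (2,3):dx=-5,dy=-8->C; (2,4):dx=+3,dy=+2->C; (2,5):dx=+4,dy=+4->C
  (2,6):dx=-6,dy=-13->C; (2,7):dx=-1,dy=-4->C; (2,8):dx=+1,dy=-11->D; (2,9):dx=-2,dy=-6->C
  (2,10):dx=-4,dy=-3->C; (3,4):dx=+8,dy=+10->C; (3,5):dx=+9,dy=+12->C; (3,6):dx=-1,dy=-5->C
  (3,7):dx=+4,dy=+4->C; (3,8):dx=+6,dy=-3->D; (3,9):dx=+3,dy=+2->C; (3,10):dx=+1,dy=+5->C
  (4,5):dx=+1,dy=+2->C; (4,6):dx=-9,dy=-15->C; (4,7):dx=-4,dy=-6->C; (4,8):dx=-2,dy=-13->C
  (4,9):dx=-5,dy=-8->C; (4,10):dx=-7,dy=-5->C; (5,6):dx=-10,dy=-17->C; (5,7):dx=-5,dy=-8->C
  (5,8):dx=-3,dy=-15->C; (5,9):dx=-6,dy=-10->C; (5,10):dx=-8,dy=-7->C; (6,7):dx=+5,dy=+9->C
  (6,8):dx=+7,dy=+2->C; (6,9):dx=+4,dy=+7->C; (6,10):dx=+2,dy=+10->C; (7,8):dx=+2,dy=-7->D
  (7,9):dx=-1,dy=-2->C; (7,10):dx=-3,dy=+1->D; (8,9):dx=-3,dy=+5->D; (8,10):dx=-5,dy=+8->D
  (9,10):dx=-2,dy=+3->D
Step 2: C = 38, D = 7, total pairs = 45.
Step 3: tau = (C - D)/(n(n-1)/2) = (38 - 7)/45 = 0.688889.
Step 4: Exact two-sided p-value (enumerate n! = 3628800 permutations of y under H0): p = 0.004687.
Step 5: alpha = 0.05. reject H0.

tau_b = 0.6889 (C=38, D=7), p = 0.004687, reject H0.


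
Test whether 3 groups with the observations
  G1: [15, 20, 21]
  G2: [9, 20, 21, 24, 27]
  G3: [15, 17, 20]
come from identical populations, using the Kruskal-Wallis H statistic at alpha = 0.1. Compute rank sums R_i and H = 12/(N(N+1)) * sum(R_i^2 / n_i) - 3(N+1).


Step 1: Combine all N = 11 observations and assign midranks.
sorted (value, group, rank): (9,G2,1), (15,G1,2.5), (15,G3,2.5), (17,G3,4), (20,G1,6), (20,G2,6), (20,G3,6), (21,G1,8.5), (21,G2,8.5), (24,G2,10), (27,G2,11)
Step 2: Sum ranks within each group.
R_1 = 17 (n_1 = 3)
R_2 = 36.5 (n_2 = 5)
R_3 = 12.5 (n_3 = 3)
Step 3: H = 12/(N(N+1)) * sum(R_i^2/n_i) - 3(N+1)
     = 12/(11*12) * (17^2/3 + 36.5^2/5 + 12.5^2/3) - 3*12
     = 0.090909 * 414.867 - 36
     = 1.715152.
Step 4: Ties present; correction factor C = 1 - 36/(11^3 - 11) = 0.972727. Corrected H = 1.715152 / 0.972727 = 1.763240.
Step 5: Under H0, H ~ chi^2(2); p-value = 0.414112.
Step 6: alpha = 0.1. fail to reject H0.

H = 1.7632, df = 2, p = 0.414112, fail to reject H0.


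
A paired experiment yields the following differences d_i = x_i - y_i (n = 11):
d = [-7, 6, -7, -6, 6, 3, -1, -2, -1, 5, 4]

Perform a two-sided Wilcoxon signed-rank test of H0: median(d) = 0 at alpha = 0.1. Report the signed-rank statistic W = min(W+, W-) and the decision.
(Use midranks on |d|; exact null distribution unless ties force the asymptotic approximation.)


Step 1: Drop any zero differences (none here) and take |d_i|.
|d| = [7, 6, 7, 6, 6, 3, 1, 2, 1, 5, 4]
Step 2: Midrank |d_i| (ties get averaged ranks).
ranks: |7|->10.5, |6|->8, |7|->10.5, |6|->8, |6|->8, |3|->4, |1|->1.5, |2|->3, |1|->1.5, |5|->6, |4|->5
Step 3: Attach original signs; sum ranks with positive sign and with negative sign.
W+ = 8 + 8 + 4 + 6 + 5 = 31
W- = 10.5 + 10.5 + 8 + 1.5 + 3 + 1.5 = 35
(Check: W+ + W- = 66 should equal n(n+1)/2 = 66.)
Step 4: Test statistic W = min(W+, W-) = 31.
Step 5: Ties in |d|, so use the tie-corrected normal approximation.
        E[W] = n(n+1)/4 = 11*12/4 = 33.
        Tie groups: |d|=1 (t=2), |d|=6 (t=3), |d|=7 (t=2); sum(t^3 - t) = 36.
        Var[W] = n(n+1)(2n+1)/24 - sum(t^3-t)/48 = 3036/24 - 36/48 = 125.75.
        z = (W - E[W]) / sqrt(Var[W]) = (31 - 33) / 11.2138 = -0.1784.
        Two-sided p = 2*Phi(z) = 0.858447.
Step 6: alpha = 0.1. fail to reject H0.

W+ = 31, W- = 35, W = min = 31, p = 0.858447, fail to reject H0.


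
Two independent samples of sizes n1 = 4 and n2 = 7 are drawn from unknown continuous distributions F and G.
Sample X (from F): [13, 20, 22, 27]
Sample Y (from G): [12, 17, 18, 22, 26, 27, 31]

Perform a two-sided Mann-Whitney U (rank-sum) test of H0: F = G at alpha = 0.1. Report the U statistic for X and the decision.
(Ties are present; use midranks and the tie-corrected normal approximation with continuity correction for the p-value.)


Step 1: Combine and sort all 11 observations; assign midranks.
sorted (value, group): (12,Y), (13,X), (17,Y), (18,Y), (20,X), (22,X), (22,Y), (26,Y), (27,X), (27,Y), (31,Y)
ranks: 12->1, 13->2, 17->3, 18->4, 20->5, 22->6.5, 22->6.5, 26->8, 27->9.5, 27->9.5, 31->11
Step 2: Rank sum for X: R1 = 2 + 5 + 6.5 + 9.5 = 23.
Step 3: U_X = R1 - n1(n1+1)/2 = 23 - 4*5/2 = 23 - 10 = 13.
       U_Y = n1*n2 - U_X = 28 - 13 = 15.
Step 4: Ties are present, so use the tie-corrected normal approximation (with continuity correction) for the p-value.
Step 5: p-value = 0.924376; compare to alpha = 0.1. fail to reject H0.

U_X = 13, p = 0.924376, fail to reject H0 at alpha = 0.1.


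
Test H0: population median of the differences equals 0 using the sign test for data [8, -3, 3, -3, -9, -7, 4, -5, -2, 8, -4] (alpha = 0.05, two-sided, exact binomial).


Step 1: Discard zero differences. Original n = 11; n_eff = number of nonzero differences = 11.
Nonzero differences (with sign): +8, -3, +3, -3, -9, -7, +4, -5, -2, +8, -4
Step 2: Count signs: positive = 4, negative = 7.
Step 3: Under H0: P(positive) = 0.5, so the number of positives S ~ Bin(11, 0.5).
Step 4: Two-sided exact p-value = sum of Bin(11,0.5) probabilities at or below the observed probability = 0.548828.
Step 5: alpha = 0.05. fail to reject H0.

n_eff = 11, pos = 4, neg = 7, p = 0.548828, fail to reject H0.


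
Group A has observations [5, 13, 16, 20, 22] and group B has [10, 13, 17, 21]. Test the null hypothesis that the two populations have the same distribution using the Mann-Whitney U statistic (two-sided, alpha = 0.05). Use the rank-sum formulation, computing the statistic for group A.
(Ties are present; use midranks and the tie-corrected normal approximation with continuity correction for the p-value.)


Step 1: Combine and sort all 9 observations; assign midranks.
sorted (value, group): (5,X), (10,Y), (13,X), (13,Y), (16,X), (17,Y), (20,X), (21,Y), (22,X)
ranks: 5->1, 10->2, 13->3.5, 13->3.5, 16->5, 17->6, 20->7, 21->8, 22->9
Step 2: Rank sum for X: R1 = 1 + 3.5 + 5 + 7 + 9 = 25.5.
Step 3: U_X = R1 - n1(n1+1)/2 = 25.5 - 5*6/2 = 25.5 - 15 = 10.5.
       U_Y = n1*n2 - U_X = 20 - 10.5 = 9.5.
Step 4: Ties are present, so use the tie-corrected normal approximation (with continuity correction) for the p-value.
Step 5: p-value = 1.000000; compare to alpha = 0.05. fail to reject H0.

U_X = 10.5, p = 1.000000, fail to reject H0 at alpha = 0.05.


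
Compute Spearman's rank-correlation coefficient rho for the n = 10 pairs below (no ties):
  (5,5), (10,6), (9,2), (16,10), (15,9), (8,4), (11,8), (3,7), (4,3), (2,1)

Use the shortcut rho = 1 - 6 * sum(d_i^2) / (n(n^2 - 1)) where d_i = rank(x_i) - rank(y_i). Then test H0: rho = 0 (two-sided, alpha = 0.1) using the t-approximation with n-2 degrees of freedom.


Step 1: Rank x and y separately (midranks; no ties here).
rank(x): 5->4, 10->7, 9->6, 16->10, 15->9, 8->5, 11->8, 3->2, 4->3, 2->1
rank(y): 5->5, 6->6, 2->2, 10->10, 9->9, 4->4, 8->8, 7->7, 3->3, 1->1
Step 2: d_i = R_x(i) - R_y(i); compute d_i^2.
  (4-5)^2=1, (7-6)^2=1, (6-2)^2=16, (10-10)^2=0, (9-9)^2=0, (5-4)^2=1, (8-8)^2=0, (2-7)^2=25, (3-3)^2=0, (1-1)^2=0
sum(d^2) = 44.
Step 3: rho = 1 - 6*44 / (10*(10^2 - 1)) = 1 - 264/990 = 0.733333.
Step 4: Under H0, t = rho * sqrt((n-2)/(1-rho^2)) = 3.0509 ~ t(8).
Step 5: Two-sided p-value from the t-distribution with 8 df = 0.015801.
Step 6: alpha = 0.1. reject H0.

rho = 0.7333, p = 0.015801, reject H0 at alpha = 0.1.


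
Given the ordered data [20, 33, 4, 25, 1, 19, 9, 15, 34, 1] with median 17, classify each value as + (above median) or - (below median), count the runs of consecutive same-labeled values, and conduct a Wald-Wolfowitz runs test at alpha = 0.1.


Step 1: Compute median = 17; label A = above, B = below.
Labels in order: AABABABBAB  (n_A = 5, n_B = 5)
Step 2: Count runs R = 8.
Step 3: Under H0 (random ordering), E[R] = 2*n_A*n_B/(n_A+n_B) + 1 = 2*5*5/10 + 1 = 6.0000.
        Var[R] = 2*n_A*n_B*(2*n_A*n_B - n_A - n_B) / ((n_A+n_B)^2 * (n_A+n_B-1)) = 2000/900 = 2.2222.
        SD[R] = 1.4907.
Step 4: Continuity-corrected z = (R - 0.5 - E[R]) / SD[R] = (8 - 0.5 - 6.0000) / 1.4907 = 1.0062.
Step 5: Two-sided p-value via normal approximation = 2*(1 - Phi(|z|)) = 0.314305.
Step 6: alpha = 0.1. fail to reject H0.

R = 8, z = 1.0062, p = 0.314305, fail to reject H0.


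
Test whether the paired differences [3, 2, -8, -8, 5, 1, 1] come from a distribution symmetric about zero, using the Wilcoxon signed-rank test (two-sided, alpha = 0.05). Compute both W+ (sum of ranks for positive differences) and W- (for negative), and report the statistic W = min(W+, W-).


Step 1: Drop any zero differences (none here) and take |d_i|.
|d| = [3, 2, 8, 8, 5, 1, 1]
Step 2: Midrank |d_i| (ties get averaged ranks).
ranks: |3|->4, |2|->3, |8|->6.5, |8|->6.5, |5|->5, |1|->1.5, |1|->1.5
Step 3: Attach original signs; sum ranks with positive sign and with negative sign.
W+ = 4 + 3 + 5 + 1.5 + 1.5 = 15
W- = 6.5 + 6.5 = 13
(Check: W+ + W- = 28 should equal n(n+1)/2 = 28.)
Step 4: Test statistic W = min(W+, W-) = 13.
Step 5: Ties in |d|, so use the tie-corrected normal approximation.
        E[W] = n(n+1)/4 = 7*8/4 = 14.
        Tie groups: |d|=1 (t=2), |d|=8 (t=2); sum(t^3 - t) = 12.
        Var[W] = n(n+1)(2n+1)/24 - sum(t^3-t)/48 = 840/24 - 12/48 = 34.75.
        z = (W - E[W]) / sqrt(Var[W]) = (13 - 14) / 5.8949 = -0.1696.
        Two-sided p = 2*Phi(z) = 0.865295.
Step 6: alpha = 0.05. fail to reject H0.

W+ = 15, W- = 13, W = min = 13, p = 0.865295, fail to reject H0.


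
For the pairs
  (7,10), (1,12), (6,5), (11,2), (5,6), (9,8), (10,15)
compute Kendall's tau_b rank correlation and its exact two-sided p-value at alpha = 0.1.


Step 1: Enumerate the 21 unordered pairs (i,j) with i<j and classify each by sign(x_j-x_i) * sign(y_j-y_i).
  (1,2):dx=-6,dy=+2->D; (1,3):dx=-1,dy=-5->C; (1,4):dx=+4,dy=-8->D; (1,5):dx=-2,dy=-4->C
  (1,6):dx=+2,dy=-2->D; (1,7):dx=+3,dy=+5->C; (2,3):dx=+5,dy=-7->D; (2,4):dx=+10,dy=-10->D
  (2,5):dx=+4,dy=-6->D; (2,6):dx=+8,dy=-4->D; (2,7):dx=+9,dy=+3->C; (3,4):dx=+5,dy=-3->D
  (3,5):dx=-1,dy=+1->D; (3,6):dx=+3,dy=+3->C; (3,7):dx=+4,dy=+10->C; (4,5):dx=-6,dy=+4->D
  (4,6):dx=-2,dy=+6->D; (4,7):dx=-1,dy=+13->D; (5,6):dx=+4,dy=+2->C; (5,7):dx=+5,dy=+9->C
  (6,7):dx=+1,dy=+7->C
Step 2: C = 9, D = 12, total pairs = 21.
Step 3: tau = (C - D)/(n(n-1)/2) = (9 - 12)/21 = -0.142857.
Step 4: Exact two-sided p-value (enumerate n! = 5040 permutations of y under H0): p = 0.772619.
Step 5: alpha = 0.1. fail to reject H0.

tau_b = -0.1429 (C=9, D=12), p = 0.772619, fail to reject H0.


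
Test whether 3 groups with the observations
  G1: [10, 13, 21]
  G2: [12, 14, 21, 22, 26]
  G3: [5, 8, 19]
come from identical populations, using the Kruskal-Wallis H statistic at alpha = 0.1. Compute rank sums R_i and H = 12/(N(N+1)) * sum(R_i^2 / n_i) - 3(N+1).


Step 1: Combine all N = 11 observations and assign midranks.
sorted (value, group, rank): (5,G3,1), (8,G3,2), (10,G1,3), (12,G2,4), (13,G1,5), (14,G2,6), (19,G3,7), (21,G1,8.5), (21,G2,8.5), (22,G2,10), (26,G2,11)
Step 2: Sum ranks within each group.
R_1 = 16.5 (n_1 = 3)
R_2 = 39.5 (n_2 = 5)
R_3 = 10 (n_3 = 3)
Step 3: H = 12/(N(N+1)) * sum(R_i^2/n_i) - 3(N+1)
     = 12/(11*12) * (16.5^2/3 + 39.5^2/5 + 10^2/3) - 3*12
     = 0.090909 * 436.133 - 36
     = 3.648485.
Step 4: Ties present; correction factor C = 1 - 6/(11^3 - 11) = 0.995455. Corrected H = 3.648485 / 0.995455 = 3.665145.
Step 5: Under H0, H ~ chi^2(2); p-value = 0.160001.
Step 6: alpha = 0.1. fail to reject H0.

H = 3.6651, df = 2, p = 0.160001, fail to reject H0.


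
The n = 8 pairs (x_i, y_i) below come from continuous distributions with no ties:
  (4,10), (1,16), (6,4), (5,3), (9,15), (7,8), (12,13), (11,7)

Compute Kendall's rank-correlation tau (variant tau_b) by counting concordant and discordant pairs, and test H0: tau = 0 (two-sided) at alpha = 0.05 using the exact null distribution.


Step 1: Enumerate the 28 unordered pairs (i,j) with i<j and classify each by sign(x_j-x_i) * sign(y_j-y_i).
  (1,2):dx=-3,dy=+6->D; (1,3):dx=+2,dy=-6->D; (1,4):dx=+1,dy=-7->D; (1,5):dx=+5,dy=+5->C
  (1,6):dx=+3,dy=-2->D; (1,7):dx=+8,dy=+3->C; (1,8):dx=+7,dy=-3->D; (2,3):dx=+5,dy=-12->D
  (2,4):dx=+4,dy=-13->D; (2,5):dx=+8,dy=-1->D; (2,6):dx=+6,dy=-8->D; (2,7):dx=+11,dy=-3->D
  (2,8):dx=+10,dy=-9->D; (3,4):dx=-1,dy=-1->C; (3,5):dx=+3,dy=+11->C; (3,6):dx=+1,dy=+4->C
  (3,7):dx=+6,dy=+9->C; (3,8):dx=+5,dy=+3->C; (4,5):dx=+4,dy=+12->C; (4,6):dx=+2,dy=+5->C
  (4,7):dx=+7,dy=+10->C; (4,8):dx=+6,dy=+4->C; (5,6):dx=-2,dy=-7->C; (5,7):dx=+3,dy=-2->D
  (5,8):dx=+2,dy=-8->D; (6,7):dx=+5,dy=+5->C; (6,8):dx=+4,dy=-1->D; (7,8):dx=-1,dy=-6->C
Step 2: C = 14, D = 14, total pairs = 28.
Step 3: tau = (C - D)/(n(n-1)/2) = (14 - 14)/28 = 0.000000.
Step 4: Exact two-sided p-value (enumerate n! = 40320 permutations of y under H0): p = 1.000000.
Step 5: alpha = 0.05. fail to reject H0.

tau_b = 0.0000 (C=14, D=14), p = 1.000000, fail to reject H0.
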